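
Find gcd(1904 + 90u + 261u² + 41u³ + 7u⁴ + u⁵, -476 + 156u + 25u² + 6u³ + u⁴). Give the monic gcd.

Euclidean algorithm in ℚ[u]:
  u⁵ + 7u⁴ + 41u³ + 261u² + 90u + 1904 = (u + 1)(u⁴ + 6u³ + 25u² + 156u - 476) + (10u³ + 80u² + 410u + 2380)
  u⁴ + 6u³ + 25u² + 156u - 476 = ((1/10)u - 1/5)(10u³ + 80u² + 410u + 2380) + (0)
Last nonzero remainder: 10u³ + 80u² + 410u + 2380. Dividing through by 10 gives the monic gcd u³ + 8u² + 41u + 238.

238 + 41u + 8u² + u³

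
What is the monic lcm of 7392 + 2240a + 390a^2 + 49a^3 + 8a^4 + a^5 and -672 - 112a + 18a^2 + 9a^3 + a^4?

By polynomial division,
  a^5 + 8a^4 + 49a^3 + 390a^2 + 2240a + 7392 = (a - 1)(a^4 + 9a^3 + 18a^2 - 112a - 672) + (40a^3 + 520a^2 + 2800a + 6720)
  a^4 + 9a^3 + 18a^2 - 112a - 672 = ((1/40)a - 1/10)(40a^3 + 520a^2 + 2800a + 6720) + (0)
Last nonzero remainder: 40a^3 + 520a^2 + 2800a + 6720. Dividing through by 40 gives the monic gcd a^3 + 13a^2 + 70a + 168.
Then lcm(f, g) = f·g / gcd(f, g); expanding and making the result monic gives the answer.

-29568 - 1568a + 680a^2 + 194a^3 + 17a^4 + 4a^5 + a^6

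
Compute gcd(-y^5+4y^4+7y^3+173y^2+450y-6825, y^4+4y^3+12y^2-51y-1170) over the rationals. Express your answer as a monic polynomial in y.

y^3-2y^2+24y-195

By polynomial division,
  -y^5+4y^4+7y^3+173y^2+450y-6825 = (-y+8)(y^4+4y^3+12y^2-51y-1170) + (-13y^3+26y^2-312y+2535)
  y^4+4y^3+12y^2-51y-1170 = (-(1/13)y-6/13)(-13y^3+26y^2-312y+2535) + (0)
Last nonzero remainder: -13y^3+26y^2-312y+2535. Dividing through by -13 gives the monic gcd y^3-2y^2+24y-195.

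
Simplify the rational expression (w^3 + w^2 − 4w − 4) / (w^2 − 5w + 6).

(w^2 + 3w + 2)/(w − 3)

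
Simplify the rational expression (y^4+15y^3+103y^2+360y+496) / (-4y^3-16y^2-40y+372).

(-y^2-8y-16)/(4y-12)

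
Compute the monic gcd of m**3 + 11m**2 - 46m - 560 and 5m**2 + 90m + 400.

Apply the Euclidean algorithm:
  m**3 + 11m**2 - 46m - 560 = ((1/5)m - 7/5)(5m**2 + 90m + 400) + (0)
Last nonzero remainder: 5m**2 + 90m + 400. Dividing through by 5 gives the monic gcd m**2 + 18m + 80.

m**2 + 18m + 80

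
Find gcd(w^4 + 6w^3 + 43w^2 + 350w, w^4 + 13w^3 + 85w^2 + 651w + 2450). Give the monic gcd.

w^3 + 6w^2 + 43w + 350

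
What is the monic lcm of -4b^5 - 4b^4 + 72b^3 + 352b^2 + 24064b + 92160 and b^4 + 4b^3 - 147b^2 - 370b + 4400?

b^7 + 7b^6 - 67b^5 - 251b^4 - 5554b^3 - 54296b^2 + 192640b + 1267200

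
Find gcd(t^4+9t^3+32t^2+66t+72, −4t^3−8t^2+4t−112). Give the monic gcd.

t+4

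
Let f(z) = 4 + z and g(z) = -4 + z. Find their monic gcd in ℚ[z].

1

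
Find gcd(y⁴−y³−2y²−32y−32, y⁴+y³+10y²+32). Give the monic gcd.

y²+2y+8

Apply the Euclidean algorithm:
  y⁴−y³−2y²−32y−32 = (y⁴+y³+10y²+32) + (−2y³−12y²−32y−64)
  y⁴+y³+10y²+32 = (−(1/2)y+5/2)(−2y³−12y²−32y−64) + (24y²+48y+192)
  −2y³−12y²−32y−64 = (−(1/12)y−1/3)(24y²+48y+192) + (0)
Last nonzero remainder: 24y²+48y+192. Dividing through by 24 gives the monic gcd y²+2y+8.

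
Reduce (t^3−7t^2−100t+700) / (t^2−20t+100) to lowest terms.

(t^2+3t−70)/(t−10)

Repeated division with remainder:
  t^3−7t^2−100t+700 = (t+13)(t^2−20t+100) + (60t−600)
  t^2−20t+100 = ((1/60)t−1/6)(60t−600) + (0)
Last nonzero remainder: 60t−600. Dividing through by 60 gives the monic gcd t−10.
Cancel t−10 from numerator and denominator to get the reduced form.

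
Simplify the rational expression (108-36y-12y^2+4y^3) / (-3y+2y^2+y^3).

By polynomial division,
  4y^3-12y^2-36y+108 = (4)(y^3+2y^2-3y) + (-20y^2-24y+108)
  y^3+2y^2-3y = (-(1/20)y-1/25)(-20y^2-24y+108) + ((36/25)y+108/25)
  -20y^2-24y+108 = (-(125/9)y+25)((36/25)y+108/25) + (0)
Last nonzero remainder: (36/25)y+108/25. Dividing through by 36/25 gives the monic gcd y+3.
Cancel y+3 from numerator and denominator to get the reduced form.

(36-24y+4y^2)/(-y+y^2)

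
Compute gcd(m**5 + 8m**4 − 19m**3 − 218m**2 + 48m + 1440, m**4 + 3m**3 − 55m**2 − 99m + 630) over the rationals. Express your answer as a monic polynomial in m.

By polynomial division,
  m**5 + 8m**4 − 19m**3 − 218m**2 + 48m + 1440 = (m + 5)(m**4 + 3m**3 − 55m**2 − 99m + 630) + (21m**3 + 156m**2 − 87m − 1710)
  m**4 + 3m**3 − 55m**2 − 99m + 630 = ((1/21)m − 31/147)(21m**3 + 156m**2 − 87m − 1710) + (−(880/49)m**2 − (1760/49)m + 13200/49)
  21m**3 + 156m**2 − 87m − 1710 = (−(1029/880)m − 2793/440)(−(880/49)m**2 − (1760/49)m + 13200/49) + (0)
Last nonzero remainder: −(880/49)m**2 − (1760/49)m + 13200/49. Dividing through by −880/49 gives the monic gcd m**2 + 2m − 15.

m**2 + 2m − 15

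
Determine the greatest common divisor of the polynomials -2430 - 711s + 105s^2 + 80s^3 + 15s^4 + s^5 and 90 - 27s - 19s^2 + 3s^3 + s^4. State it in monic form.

Repeated division with remainder:
  s^5 + 15s^4 + 80s^3 + 105s^2 - 711s - 2430 = (s + 12)(s^4 + 3s^3 - 19s^2 - 27s + 90) + (63s^3 + 360s^2 - 477s - 3510)
  s^4 + 3s^3 - 19s^2 - 27s + 90 = ((1/63)s - 19/441)(63s^3 + 360s^2 - 477s - 3510) + ((200/49)s^2 + (400/49)s - 3000/49)
  63s^3 + 360s^2 - 477s - 3510 = ((3087/200)s + 5733/100)((200/49)s^2 + (400/49)s - 3000/49) + (0)
Last nonzero remainder: (200/49)s^2 + (400/49)s - 3000/49. Dividing through by 200/49 gives the monic gcd s^2 + 2s - 15.

-15 + 2s + s^2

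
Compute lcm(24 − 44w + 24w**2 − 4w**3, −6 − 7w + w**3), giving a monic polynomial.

Repeated division with remainder:
  −4w**3 + 24w**2 − 44w + 24 = (−4)(w**3 − 7w − 6) + (24w**2 − 72w)
  w**3 − 7w − 6 = ((1/24)w + 1/8)(24w**2 − 72w) + (2w − 6)
  24w**2 − 72w = (12w)(2w − 6) + (0)
Last nonzero remainder: 2w − 6. Dividing through by 2 gives the monic gcd w − 3.
Then lcm(f, g) = f·g / gcd(f, g); expanding and making the result monic gives the answer.

−12 + 4w + 15w**2 − 5w**3 − 3w**4 + w**5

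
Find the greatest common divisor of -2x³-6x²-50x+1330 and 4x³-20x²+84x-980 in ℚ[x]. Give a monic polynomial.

By polynomial division,
  -2x³-6x²-50x+1330 = (-1/2)(4x³-20x²+84x-980) + (-16x²-8x+840)
  4x³-20x²+84x-980 = (-(1/4)x+11/8)(-16x²-8x+840) + (305x-2135)
  -16x²-8x+840 = (-(16/305)x-24/61)(305x-2135) + (0)
Last nonzero remainder: 305x-2135. Dividing through by 305 gives the monic gcd x-7.

x-7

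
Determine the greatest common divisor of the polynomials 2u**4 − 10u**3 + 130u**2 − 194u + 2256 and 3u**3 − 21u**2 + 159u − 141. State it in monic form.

u**2 − 6u + 47

Apply the Euclidean algorithm:
  2u**4 − 10u**3 + 130u**2 − 194u + 2256 = ((2/3)u + 4/3)(3u**3 − 21u**2 + 159u − 141) + (52u**2 − 312u + 2444)
  3u**3 − 21u**2 + 159u − 141 = ((3/52)u − 3/52)(52u**2 − 312u + 2444) + (0)
Last nonzero remainder: 52u**2 − 312u + 2444. Dividing through by 52 gives the monic gcd u**2 − 6u + 47.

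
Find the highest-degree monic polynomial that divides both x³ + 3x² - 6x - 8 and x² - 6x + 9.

1

Euclidean algorithm in ℚ[x]:
  x³ + 3x² - 6x - 8 = (x + 9)(x² - 6x + 9) + (39x - 89)
  x² - 6x + 9 = ((1/39)x - 145/1521)(39x - 89) + (784/1521)
  39x - 89 = ((59319/784)x - 135369/784)(784/1521) + (0)
The last nonzero remainder is the constant 784/1521, so the polynomials are coprime and gcd = 1.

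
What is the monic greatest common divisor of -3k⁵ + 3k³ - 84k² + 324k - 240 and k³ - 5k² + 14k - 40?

k² - k + 10

Euclidean algorithm in ℚ[k]:
  -3k⁵ + 3k³ - 84k² + 324k - 240 = (-3k² - 15k - 30)(k³ - 5k² + 14k - 40) + (-144k² + 144k - 1440)
  k³ - 5k² + 14k - 40 = (-(1/144)k + 1/36)(-144k² + 144k - 1440) + (0)
Last nonzero remainder: -144k² + 144k - 1440. Dividing through by -144 gives the monic gcd k² - k + 10.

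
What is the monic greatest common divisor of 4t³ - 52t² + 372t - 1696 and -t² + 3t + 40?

t - 8

By polynomial division,
  4t³ - 52t² + 372t - 1696 = (-4t + 40)(-t² + 3t + 40) + (412t - 3296)
  -t² + 3t + 40 = (-(1/412)t - 5/412)(412t - 3296) + (0)
Last nonzero remainder: 412t - 3296. Dividing through by 412 gives the monic gcd t - 8.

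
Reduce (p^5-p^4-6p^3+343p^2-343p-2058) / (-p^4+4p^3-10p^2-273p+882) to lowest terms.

(-p^2-9p-14)/(p+6)

By polynomial division,
  p^5-p^4-6p^3+343p^2-343p-2058 = (-p-3)(-p^4+4p^3-10p^2-273p+882) + (-4p^3+40p^2-280p+588)
  -p^4+4p^3-10p^2-273p+882 = ((1/4)p+3/2)(-4p^3+40p^2-280p+588) + (0)
Last nonzero remainder: -4p^3+40p^2-280p+588. Dividing through by -4 gives the monic gcd p^3-10p^2+70p-147.
Cancel p^3-10p^2+70p-147 from numerator and denominator to get the reduced form.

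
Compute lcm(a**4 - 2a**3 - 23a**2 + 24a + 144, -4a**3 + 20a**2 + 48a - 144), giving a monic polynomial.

Euclidean algorithm in ℚ[a]:
  a**4 - 2a**3 - 23a**2 + 24a + 144 = (-(1/4)a - 3/4)(-4a**3 + 20a**2 + 48a - 144) + (4a**2 + 24a + 36)
  -4a**3 + 20a**2 + 48a - 144 = (-a + 11)(4a**2 + 24a + 36) + (-180a - 540)
  4a**2 + 24a + 36 = (-(1/45)a - 1/15)(-180a - 540) + (0)
Last nonzero remainder: -180a - 540. Dividing through by -180 gives the monic gcd a + 3.
Then lcm(f, g) = f·g / gcd(f, g); expanding and making the result monic gives the answer.

a**6 - 10a**5 + 5a**4 + 184a**3 - 324a**2 - 864a + 1728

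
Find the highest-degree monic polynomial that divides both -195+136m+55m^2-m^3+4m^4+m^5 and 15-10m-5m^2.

-3+2m+m^2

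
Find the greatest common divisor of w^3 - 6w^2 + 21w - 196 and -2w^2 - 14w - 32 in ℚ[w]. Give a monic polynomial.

Apply the Euclidean algorithm:
  w^3 - 6w^2 + 21w - 196 = (-(1/2)w + 13/2)(-2w^2 - 14w - 32) + (96w + 12)
  -2w^2 - 14w - 32 = (-(1/48)w - 55/384)(96w + 12) + (-969/32)
  96w + 12 = (-(1024/323)w - 128/323)(-969/32) + (0)
The last nonzero remainder is the constant -969/32, so the polynomials are coprime and gcd = 1.

1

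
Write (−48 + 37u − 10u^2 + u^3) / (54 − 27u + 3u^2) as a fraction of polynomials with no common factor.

Euclidean algorithm in ℚ[u]:
  u^3 − 10u^2 + 37u − 48 = ((1/3)u − 1/3)(3u^2 − 27u + 54) + (10u − 30)
  3u^2 − 27u + 54 = ((3/10)u − 9/5)(10u − 30) + (0)
Last nonzero remainder: 10u − 30. Dividing through by 10 gives the monic gcd u − 3.
Cancel u − 3 from numerator and denominator to get the reduced form.

(16 − 7u + u^2)/(−18 + 3u)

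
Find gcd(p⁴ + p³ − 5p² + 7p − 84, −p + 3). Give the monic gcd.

Apply the Euclidean algorithm:
  p⁴ + p³ − 5p² + 7p − 84 = (−p³ − 4p² − 7p − 28)(−p + 3) + (0)
Last nonzero remainder: −p + 3. Dividing through by −1 gives the monic gcd p − 3.

p − 3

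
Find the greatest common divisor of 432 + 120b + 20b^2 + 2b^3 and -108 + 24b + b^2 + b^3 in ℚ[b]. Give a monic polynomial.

36 + 4b + b^2

By polynomial division,
  2b^3 + 20b^2 + 120b + 432 = (2)(b^3 + b^2 + 24b - 108) + (18b^2 + 72b + 648)
  b^3 + b^2 + 24b - 108 = ((1/18)b - 1/6)(18b^2 + 72b + 648) + (0)
Last nonzero remainder: 18b^2 + 72b + 648. Dividing through by 18 gives the monic gcd b^2 + 4b + 36.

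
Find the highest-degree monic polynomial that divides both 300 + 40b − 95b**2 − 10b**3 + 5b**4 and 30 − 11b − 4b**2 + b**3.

30 − 11b − 4b**2 + b**3

Euclidean algorithm in ℚ[b]:
  5b**4 − 10b**3 − 95b**2 + 40b + 300 = (5b + 10)(b**3 − 4b**2 − 11b + 30) + (0)
The last nonzero remainder b**3 − 4b**2 − 11b + 30 is already monic.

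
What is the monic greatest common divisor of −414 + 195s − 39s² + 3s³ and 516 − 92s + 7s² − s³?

−6 + s

Repeated division with remainder:
  3s³ − 39s² + 195s − 414 = (−3)(−s³ + 7s² − 92s + 516) + (−18s² − 81s + 1134)
  −s³ + 7s² − 92s + 516 = ((1/18)s − 23/36)(−18s² − 81s + 1134) + (−(827/4)s + 2481/2)
  −18s² − 81s + 1134 = ((72/827)s + 756/827)(−(827/4)s + 2481/2) + (0)
Last nonzero remainder: −(827/4)s + 2481/2. Dividing through by −827/4 gives the monic gcd s − 6.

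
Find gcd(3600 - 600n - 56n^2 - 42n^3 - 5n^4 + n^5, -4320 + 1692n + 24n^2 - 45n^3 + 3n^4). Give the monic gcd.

180 - 48n - 7n^2 + n^3

Repeated division with remainder:
  n^5 - 5n^4 - 42n^3 - 56n^2 - 600n + 3600 = ((1/3)n + 10/3)(3n^4 - 45n^3 + 24n^2 + 1692n - 4320) + (100n^3 - 700n^2 - 4800n + 18000)
  3n^4 - 45n^3 + 24n^2 + 1692n - 4320 = ((3/100)n - 6/25)(100n^3 - 700n^2 - 4800n + 18000) + (0)
Last nonzero remainder: 100n^3 - 700n^2 - 4800n + 18000. Dividing through by 100 gives the monic gcd n^3 - 7n^2 - 48n + 180.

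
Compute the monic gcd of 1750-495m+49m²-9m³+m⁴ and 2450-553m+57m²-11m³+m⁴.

-350+29m-4m²+m³

By polynomial division,
  m⁴-9m³+49m²-495m+1750 = (m⁴-11m³+57m²-553m+2450) + (2m³-8m²+58m-700)
  m⁴-11m³+57m²-553m+2450 = ((1/2)m-7/2)(2m³-8m²+58m-700) + (0)
Last nonzero remainder: 2m³-8m²+58m-700. Dividing through by 2 gives the monic gcd m³-4m²+29m-350.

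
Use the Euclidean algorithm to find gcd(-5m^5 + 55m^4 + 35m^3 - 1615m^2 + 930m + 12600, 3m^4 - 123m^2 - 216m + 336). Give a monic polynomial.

m^2 - 3m - 28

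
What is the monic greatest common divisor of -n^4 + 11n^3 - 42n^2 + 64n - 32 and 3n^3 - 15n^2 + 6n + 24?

By polynomial division,
  -n^4 + 11n^3 - 42n^2 + 64n - 32 = (-(1/3)n + 2)(3n^3 - 15n^2 + 6n + 24) + (-10n^2 + 60n - 80)
  3n^3 - 15n^2 + 6n + 24 = (-(3/10)n - 3/10)(-10n^2 + 60n - 80) + (0)
Last nonzero remainder: -10n^2 + 60n - 80. Dividing through by -10 gives the monic gcd n^2 - 6n + 8.

n^2 - 6n + 8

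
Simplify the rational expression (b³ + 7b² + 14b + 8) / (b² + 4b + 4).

Repeated division with remainder:
  b³ + 7b² + 14b + 8 = (b + 3)(b² + 4b + 4) + (-2b - 4)
  b² + 4b + 4 = (-(1/2)b - 1)(-2b - 4) + (0)
Last nonzero remainder: -2b - 4. Dividing through by -2 gives the monic gcd b + 2.
Cancel b + 2 from numerator and denominator to get the reduced form.

(b² + 5b + 4)/(b + 2)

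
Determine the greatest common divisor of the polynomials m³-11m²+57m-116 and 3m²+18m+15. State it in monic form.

1

Repeated division with remainder:
  m³-11m²+57m-116 = ((1/3)m-17/3)(3m²+18m+15) + (154m-31)
  3m²+18m+15 = ((3/154)m+2865/23716)(154m-31) + (444555/23716)
  154m-31 = ((3652264/444555)m-735196/444555)(444555/23716) + (0)
The last nonzero remainder is the constant 444555/23716, so the polynomials are coprime and gcd = 1.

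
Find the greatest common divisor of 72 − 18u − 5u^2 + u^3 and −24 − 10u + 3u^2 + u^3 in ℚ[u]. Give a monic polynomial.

−12 + u + u^2

Repeated division with remainder:
  u^3 − 5u^2 − 18u + 72 = (u^3 + 3u^2 − 10u − 24) + (−8u^2 − 8u + 96)
  u^3 + 3u^2 − 10u − 24 = (−(1/8)u − 1/4)(−8u^2 − 8u + 96) + (0)
Last nonzero remainder: −8u^2 − 8u + 96. Dividing through by −8 gives the monic gcd u^2 + u − 12.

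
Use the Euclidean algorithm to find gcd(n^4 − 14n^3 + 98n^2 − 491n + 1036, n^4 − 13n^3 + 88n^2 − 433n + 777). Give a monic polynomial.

Repeated division with remainder:
  n^4 − 14n^3 + 98n^2 − 491n + 1036 = (n^4 − 13n^3 + 88n^2 − 433n + 777) + (−n^3 + 10n^2 − 58n + 259)
  n^4 − 13n^3 + 88n^2 − 433n + 777 = (−n + 3)(−n^3 + 10n^2 − 58n + 259) + (0)
Last nonzero remainder: −n^3 + 10n^2 − 58n + 259. Dividing through by −1 gives the monic gcd n^3 − 10n^2 + 58n − 259.

n^3 − 10n^2 + 58n − 259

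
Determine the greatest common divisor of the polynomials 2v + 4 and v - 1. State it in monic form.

Apply the Euclidean algorithm:
  2v + 4 = (2)(v - 1) + (6)
  v - 1 = ((1/6)v - 1/6)(6) + (0)
The last nonzero remainder is the constant 6, so the polynomials are coprime and gcd = 1.

1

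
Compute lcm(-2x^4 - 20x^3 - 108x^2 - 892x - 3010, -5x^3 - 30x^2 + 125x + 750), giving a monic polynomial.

x^6 + 11x^5 + 34x^4 + 200x^3 + 331x^2 - 11875x - 45150

Euclidean algorithm in ℚ[x]:
  -2x^4 - 20x^3 - 108x^2 - 892x - 3010 = ((2/5)x + 8/5)(-5x^3 - 30x^2 + 125x + 750) + (-110x^2 - 1392x - 4210)
  -5x^3 - 30x^2 + 125x + 750 = ((1/22)x - 183/605)(-110x^2 - 1392x - 4210) + (-(63336/605)x - 63336/121)
  -110x^2 - 1392x - 4210 = ((33275/31668)x + 254705/31668)(-(63336/605)x - 63336/121) + (0)
Last nonzero remainder: -(63336/605)x - 63336/121. Dividing through by -63336/605 gives the monic gcd x + 5.
Then lcm(f, g) = f·g / gcd(f, g); expanding and making the result monic gives the answer.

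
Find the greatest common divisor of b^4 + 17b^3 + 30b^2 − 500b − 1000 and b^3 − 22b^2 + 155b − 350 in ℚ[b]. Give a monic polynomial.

Repeated division with remainder:
  b^4 + 17b^3 + 30b^2 − 500b − 1000 = (b + 39)(b^3 − 22b^2 + 155b − 350) + (733b^2 − 6195b + 12650)
  b^3 − 22b^2 + 155b − 350 = ((1/733)b − 9931/537289)(733b^2 − 6195b + 12650) + ((12484800/537289)b − 62424000/537289)
  733b^2 − 6195b + 12650 = ((393832837/12484800)b − 135934117/1248480)((12484800/537289)b − 62424000/537289) + (0)
Last nonzero remainder: (12484800/537289)b − 62424000/537289. Dividing through by 12484800/537289 gives the monic gcd b − 5.

b − 5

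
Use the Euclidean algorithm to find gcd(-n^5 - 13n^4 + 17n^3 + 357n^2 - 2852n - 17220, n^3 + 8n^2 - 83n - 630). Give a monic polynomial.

n^2 + 17n + 70

By polynomial division,
  -n^5 - 13n^4 + 17n^3 + 357n^2 - 2852n - 17220 = (-n^2 - 5n - 26)(n^3 + 8n^2 - 83n - 630) + (-480n^2 - 8160n - 33600)
  n^3 + 8n^2 - 83n - 630 = (-(1/480)n + 3/160)(-480n^2 - 8160n - 33600) + (0)
Last nonzero remainder: -480n^2 - 8160n - 33600. Dividing through by -480 gives the monic gcd n^2 + 17n + 70.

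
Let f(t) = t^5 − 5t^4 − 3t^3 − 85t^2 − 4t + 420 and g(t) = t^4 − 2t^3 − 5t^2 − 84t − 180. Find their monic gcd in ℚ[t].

t^3 + 4t^2 + 19t + 30

By polynomial division,
  t^5 − 5t^4 − 3t^3 − 85t^2 − 4t + 420 = (t − 3)(t^4 − 2t^3 − 5t^2 − 84t − 180) + (−4t^3 − 16t^2 − 76t − 120)
  t^4 − 2t^3 − 5t^2 − 84t − 180 = (−(1/4)t + 3/2)(−4t^3 − 16t^2 − 76t − 120) + (0)
Last nonzero remainder: −4t^3 − 16t^2 − 76t − 120. Dividing through by −4 gives the monic gcd t^3 + 4t^2 + 19t + 30.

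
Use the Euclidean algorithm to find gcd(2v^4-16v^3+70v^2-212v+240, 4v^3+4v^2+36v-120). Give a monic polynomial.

Euclidean algorithm in ℚ[v]:
  2v^4-16v^3+70v^2-212v+240 = ((1/2)v-9/2)(4v^3+4v^2+36v-120) + (70v^2+10v-300)
  4v^3+4v^2+36v-120 = ((2/35)v+12/245)(70v^2+10v-300) + ((2580/49)v-5160/49)
  70v^2+10v-300 = ((343/258)v+245/86)((2580/49)v-5160/49) + (0)
Last nonzero remainder: (2580/49)v-5160/49. Dividing through by 2580/49 gives the monic gcd v-2.

v-2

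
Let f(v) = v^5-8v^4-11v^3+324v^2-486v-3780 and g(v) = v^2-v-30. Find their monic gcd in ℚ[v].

v^2-v-30

Repeated division with remainder:
  v^5-8v^4-11v^3+324v^2-486v-3780 = (v^3-7v^2+12v+126)(v^2-v-30) + (0)
The last nonzero remainder v^2-v-30 is already monic.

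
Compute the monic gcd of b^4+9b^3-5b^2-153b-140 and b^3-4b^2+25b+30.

b+1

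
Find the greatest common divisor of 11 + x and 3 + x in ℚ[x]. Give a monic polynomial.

1

Repeated division with remainder:
  x + 11 = (x + 3) + (8)
  x + 3 = ((1/8)x + 3/8)(8) + (0)
The last nonzero remainder is the constant 8, so the polynomials are coprime and gcd = 1.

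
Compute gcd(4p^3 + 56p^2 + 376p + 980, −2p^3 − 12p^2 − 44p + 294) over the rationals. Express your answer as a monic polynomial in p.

Repeated division with remainder:
  4p^3 + 56p^2 + 376p + 980 = (−2)(−2p^3 − 12p^2 − 44p + 294) + (32p^2 + 288p + 1568)
  −2p^3 − 12p^2 − 44p + 294 = (−(1/16)p + 3/16)(32p^2 + 288p + 1568) + (0)
Last nonzero remainder: 32p^2 + 288p + 1568. Dividing through by 32 gives the monic gcd p^2 + 9p + 49.

p^2 + 9p + 49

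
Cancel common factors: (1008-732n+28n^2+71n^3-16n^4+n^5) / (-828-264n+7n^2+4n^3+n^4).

(-56+50n-13n^2+n^3)/(46+7n+n^2)

By polynomial division,
  n^5-16n^4+71n^3+28n^2-732n+1008 = (n-20)(n^4+4n^3+7n^2-264n-828) + (144n^3+432n^2-5184n-15552)
  n^4+4n^3+7n^2-264n-828 = ((1/144)n+1/144)(144n^3+432n^2-5184n-15552) + (40n^2-120n-720)
  144n^3+432n^2-5184n-15552 = ((18/5)n+108/5)(40n^2-120n-720) + (0)
Last nonzero remainder: 40n^2-120n-720. Dividing through by 40 gives the monic gcd n^2-3n-18.
Cancel n^2-3n-18 from numerator and denominator to get the reduced form.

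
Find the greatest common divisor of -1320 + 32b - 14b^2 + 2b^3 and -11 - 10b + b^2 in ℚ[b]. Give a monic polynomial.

-11 + b

Euclidean algorithm in ℚ[b]:
  2b^3 - 14b^2 + 32b - 1320 = (2b + 6)(b^2 - 10b - 11) + (114b - 1254)
  b^2 - 10b - 11 = ((1/114)b + 1/114)(114b - 1254) + (0)
Last nonzero remainder: 114b - 1254. Dividing through by 114 gives the monic gcd b - 11.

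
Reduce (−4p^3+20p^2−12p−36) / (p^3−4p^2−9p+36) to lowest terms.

Repeated division with remainder:
  −4p^3+20p^2−12p−36 = (−4)(p^3−4p^2−9p+36) + (4p^2−48p+108)
  p^3−4p^2−9p+36 = ((1/4)p+2)(4p^2−48p+108) + (60p−180)
  4p^2−48p+108 = ((1/15)p−3/5)(60p−180) + (0)
Last nonzero remainder: 60p−180. Dividing through by 60 gives the monic gcd p−3.
Cancel p−3 from numerator and denominator to get the reduced form.

(−4p^2+8p+12)/(p^2−p−12)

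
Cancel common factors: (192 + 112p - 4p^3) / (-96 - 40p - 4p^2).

(-12 - 4p + p^2)/(6 + p)

Euclidean algorithm in ℚ[p]:
  -4p^3 + 112p + 192 = (p - 10)(-4p^2 - 40p - 96) + (-192p - 768)
  -4p^2 - 40p - 96 = ((1/48)p + 1/8)(-192p - 768) + (0)
Last nonzero remainder: -192p - 768. Dividing through by -192 gives the monic gcd p + 4.
Cancel p + 4 from numerator and denominator to get the reduced form.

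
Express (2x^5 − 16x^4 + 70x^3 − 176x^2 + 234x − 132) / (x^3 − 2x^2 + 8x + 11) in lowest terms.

(2x^3 − 10x^2 + 18x − 12)/(x + 1)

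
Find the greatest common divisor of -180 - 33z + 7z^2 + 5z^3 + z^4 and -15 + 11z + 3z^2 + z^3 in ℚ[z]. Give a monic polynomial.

Repeated division with remainder:
  z^4 + 5z^3 + 7z^2 - 33z - 180 = (z + 2)(z^3 + 3z^2 + 11z - 15) + (-10z^2 - 40z - 150)
  z^3 + 3z^2 + 11z - 15 = (-(1/10)z + 1/10)(-10z^2 - 40z - 150) + (0)
Last nonzero remainder: -10z^2 - 40z - 150. Dividing through by -10 gives the monic gcd z^2 + 4z + 15.

15 + 4z + z^2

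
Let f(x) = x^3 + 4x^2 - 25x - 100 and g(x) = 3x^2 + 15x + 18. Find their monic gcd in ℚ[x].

Repeated division with remainder:
  x^3 + 4x^2 - 25x - 100 = ((1/3)x - 1/3)(3x^2 + 15x + 18) + (-26x - 94)
  3x^2 + 15x + 18 = (-(3/26)x - 27/169)(-26x - 94) + (504/169)
  -26x - 94 = (-(2197/252)x - 7943/252)(504/169) + (0)
The last nonzero remainder is the constant 504/169, so the polynomials are coprime and gcd = 1.

1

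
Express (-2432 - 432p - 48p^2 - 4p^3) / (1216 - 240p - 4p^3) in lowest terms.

(8 + p)/(-4 + p)

Euclidean algorithm in ℚ[p]:
  -4p^3 - 48p^2 - 432p - 2432 = (-4p^3 - 240p + 1216) + (-48p^2 - 192p - 3648)
  -4p^3 - 240p + 1216 = ((1/12)p - 1/3)(-48p^2 - 192p - 3648) + (0)
Last nonzero remainder: -48p^2 - 192p - 3648. Dividing through by -48 gives the monic gcd p^2 + 4p + 76.
Cancel p^2 + 4p + 76 from numerator and denominator to get the reduced form.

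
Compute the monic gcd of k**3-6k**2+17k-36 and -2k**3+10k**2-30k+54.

Apply the Euclidean algorithm:
  k**3-6k**2+17k-36 = (-1/2)(-2k**3+10k**2-30k+54) + (-k**2+2k-9)
  -2k**3+10k**2-30k+54 = (2k-6)(-k**2+2k-9) + (0)
Last nonzero remainder: -k**2+2k-9. Dividing through by -1 gives the monic gcd k**2-2k+9.

k**2-2k+9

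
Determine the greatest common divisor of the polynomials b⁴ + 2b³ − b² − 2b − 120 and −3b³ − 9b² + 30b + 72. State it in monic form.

Euclidean algorithm in ℚ[b]:
  b⁴ + 2b³ − b² − 2b − 120 = (−(1/3)b + 1/3)(−3b³ − 9b² + 30b + 72) + (12b² + 12b − 144)
  −3b³ − 9b² + 30b + 72 = (−(1/4)b − 1/2)(12b² + 12b − 144) + (0)
Last nonzero remainder: 12b² + 12b − 144. Dividing through by 12 gives the monic gcd b² + b − 12.

b² + b − 12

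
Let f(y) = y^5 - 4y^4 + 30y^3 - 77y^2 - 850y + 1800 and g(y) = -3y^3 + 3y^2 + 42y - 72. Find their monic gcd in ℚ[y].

Euclidean algorithm in ℚ[y]:
  y^5 - 4y^4 + 30y^3 - 77y^2 - 850y + 1800 = (-(1/3)y^2 + y - 41/3)(-3y^3 + 3y^2 + 42y - 72) + (-102y^2 - 204y + 816)
  -3y^3 + 3y^2 + 42y - 72 = ((1/34)y - 3/34)(-102y^2 - 204y + 816) + (0)
Last nonzero remainder: -102y^2 - 204y + 816. Dividing through by -102 gives the monic gcd y^2 + 2y - 8.

y^2 + 2y - 8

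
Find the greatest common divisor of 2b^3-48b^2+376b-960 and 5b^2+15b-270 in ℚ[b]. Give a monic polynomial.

b-6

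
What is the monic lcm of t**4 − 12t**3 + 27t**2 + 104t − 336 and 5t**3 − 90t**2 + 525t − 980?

Euclidean algorithm in ℚ[t]:
  t**4 − 12t**3 + 27t**2 + 104t − 336 = ((1/5)t + 6/5)(5t**3 − 90t**2 + 525t − 980) + (30t**2 − 330t + 840)
  5t**3 − 90t**2 + 525t − 980 = ((1/6)t − 7/6)(30t**2 − 330t + 840) + (0)
Last nonzero remainder: 30t**2 − 330t + 840. Dividing through by 30 gives the monic gcd t**2 − 11t + 28.
Then lcm(f, g) = f·g / gcd(f, g); expanding and making the result monic gives the answer.

t**5 − 19t**4 + 111t**3 − 85t**2 − 1064t + 2352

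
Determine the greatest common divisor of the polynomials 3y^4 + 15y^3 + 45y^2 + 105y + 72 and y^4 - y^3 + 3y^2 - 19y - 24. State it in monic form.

y^3 + 2y^2 + 9y + 8

By polynomial division,
  3y^4 + 15y^3 + 45y^2 + 105y + 72 = (3)(y^4 - y^3 + 3y^2 - 19y - 24) + (18y^3 + 36y^2 + 162y + 144)
  y^4 - y^3 + 3y^2 - 19y - 24 = ((1/18)y - 1/6)(18y^3 + 36y^2 + 162y + 144) + (0)
Last nonzero remainder: 18y^3 + 36y^2 + 162y + 144. Dividing through by 18 gives the monic gcd y^3 + 2y^2 + 9y + 8.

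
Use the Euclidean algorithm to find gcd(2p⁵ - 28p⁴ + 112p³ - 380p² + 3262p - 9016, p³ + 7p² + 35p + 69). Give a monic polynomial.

p² + 4p + 23

Euclidean algorithm in ℚ[p]:
  2p⁵ - 28p⁴ + 112p³ - 380p² + 3262p - 9016 = (2p² - 42p + 336)(p³ + 7p² + 35p + 69) + (-1400p² - 5600p - 32200)
  p³ + 7p² + 35p + 69 = (-(1/1400)p - 3/1400)(-1400p² - 5600p - 32200) + (0)
Last nonzero remainder: -1400p² - 5600p - 32200. Dividing through by -1400 gives the monic gcd p² + 4p + 23.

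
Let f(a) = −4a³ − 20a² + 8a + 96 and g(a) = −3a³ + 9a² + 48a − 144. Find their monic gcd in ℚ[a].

Apply the Euclidean algorithm:
  −4a³ − 20a² + 8a + 96 = (4/3)(−3a³ + 9a² + 48a − 144) + (−32a² − 56a + 288)
  −3a³ + 9a² + 48a − 144 = ((3/32)a − 57/128)(−32a² − 56a + 288) + (−(63/16)a − 63/4)
  −32a² − 56a + 288 = ((512/63)a − 128/7)(−(63/16)a − 63/4) + (0)
Last nonzero remainder: −(63/16)a − 63/4. Dividing through by −63/16 gives the monic gcd a + 4.

a + 4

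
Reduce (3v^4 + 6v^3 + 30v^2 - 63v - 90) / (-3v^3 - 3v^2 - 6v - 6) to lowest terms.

(-v^3 - v^2 - 9v + 30)/(v^2 + 2)

By polynomial division,
  3v^4 + 6v^3 + 30v^2 - 63v - 90 = (-v - 1)(-3v^3 - 3v^2 - 6v - 6) + (21v^2 - 75v - 96)
  -3v^3 - 3v^2 - 6v - 6 = (-(1/7)v - 32/49)(21v^2 - 75v - 96) + (-(3366/49)v - 3366/49)
  21v^2 - 75v - 96 = (-(343/1122)v + 784/561)(-(3366/49)v - 3366/49) + (0)
Last nonzero remainder: -(3366/49)v - 3366/49. Dividing through by -3366/49 gives the monic gcd v + 1.
Cancel v + 1 from numerator and denominator to get the reduced form.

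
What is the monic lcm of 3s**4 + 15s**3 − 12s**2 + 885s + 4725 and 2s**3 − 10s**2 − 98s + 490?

s**6 − 7s**5 − 29s**4 + 518s**3 − 2105s**2 − 8575s + 55125

Euclidean algorithm in ℚ[s]:
  3s**4 + 15s**3 − 12s**2 + 885s + 4725 = ((3/2)s + 15)(2s**3 − 10s**2 − 98s + 490) + (285s**2 + 1620s − 2625)
  2s**3 − 10s**2 − 98s + 490 = ((2/285)s − 406/5415)(285s**2 + 1620s − 2625) + ((15120/361)s + 105840/361)
  285s**2 + 1620s − 2625 = ((6859/1008)s − 9025/1008)((15120/361)s + 105840/361) + (0)
Last nonzero remainder: (15120/361)s + 105840/361. Dividing through by 15120/361 gives the monic gcd s + 7.
Then lcm(f, g) = f·g / gcd(f, g); expanding and making the result monic gives the answer.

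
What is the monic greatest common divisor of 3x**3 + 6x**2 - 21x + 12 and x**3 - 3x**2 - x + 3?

By polynomial division,
  3x**3 + 6x**2 - 21x + 12 = (3)(x**3 - 3x**2 - x + 3) + (15x**2 - 18x + 3)
  x**3 - 3x**2 - x + 3 = ((1/15)x - 3/25)(15x**2 - 18x + 3) + (-(84/25)x + 84/25)
  15x**2 - 18x + 3 = (-(125/28)x + 25/28)(-(84/25)x + 84/25) + (0)
Last nonzero remainder: -(84/25)x + 84/25. Dividing through by -84/25 gives the monic gcd x - 1.

x - 1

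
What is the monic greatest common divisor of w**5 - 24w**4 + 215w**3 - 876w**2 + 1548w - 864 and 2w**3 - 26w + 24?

Apply the Euclidean algorithm:
  w**5 - 24w**4 + 215w**3 - 876w**2 + 1548w - 864 = ((1/2)w**2 - 12w + 114)(2w**3 - 26w + 24) + (-1200w**2 + 4800w - 3600)
  2w**3 - 26w + 24 = (-(1/600)w - 1/150)(-1200w**2 + 4800w - 3600) + (0)
Last nonzero remainder: -1200w**2 + 4800w - 3600. Dividing through by -1200 gives the monic gcd w**2 - 4w + 3.

w**2 - 4w + 3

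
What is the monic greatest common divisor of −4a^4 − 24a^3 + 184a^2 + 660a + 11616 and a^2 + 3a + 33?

Repeated division with remainder:
  −4a^4 − 24a^3 + 184a^2 + 660a + 11616 = (−4a^2 − 12a + 352)(a^2 + 3a + 33) + (0)
The last nonzero remainder a^2 + 3a + 33 is already monic.

a^2 + 3a + 33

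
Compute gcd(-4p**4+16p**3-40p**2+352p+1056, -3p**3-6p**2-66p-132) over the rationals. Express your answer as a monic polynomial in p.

Apply the Euclidean algorithm:
  -4p**4+16p**3-40p**2+352p+1056 = ((4/3)p-8)(-3p**3-6p**2-66p-132) + (0)
Last nonzero remainder: -3p**3-6p**2-66p-132. Dividing through by -3 gives the monic gcd p**3+2p**2+22p+44.

p**3+2p**2+22p+44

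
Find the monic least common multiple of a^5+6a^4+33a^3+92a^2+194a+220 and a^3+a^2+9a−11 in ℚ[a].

Repeated division with remainder:
  a^5+6a^4+33a^3+92a^2+194a+220 = (a^2+5a+19)(a^3+a^2+9a−11) + (39a^2+78a+429)
  a^3+a^2+9a−11 = ((1/39)a−1/39)(39a^2+78a+429) + (0)
Last nonzero remainder: 39a^2+78a+429. Dividing through by 39 gives the monic gcd a^2+2a+11.
Then lcm(f, g) = f·g / gcd(f, g); expanding and making the result monic gives the answer.

a^6+5a^5+27a^4+59a^3+102a^2+26a−220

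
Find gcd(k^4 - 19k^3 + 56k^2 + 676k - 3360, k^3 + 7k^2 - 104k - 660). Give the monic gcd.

k^2 - 4k - 60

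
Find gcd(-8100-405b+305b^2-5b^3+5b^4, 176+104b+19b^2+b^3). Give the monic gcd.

4+b

Euclidean algorithm in ℚ[b]:
  5b^4-5b^3+305b^2-405b-8100 = (5b-100)(b^3+19b^2+104b+176) + (1685b^2+9115b+9500)
  b^3+19b^2+104b+176 = ((1/1685)b+916/113569)(1685b^2+9115b+9500) + ((2821536/113569)b+11286144/113569)
  1685b^2+9115b+9500 = ((191363765/2821536)b+269726375/2821536)((2821536/113569)b+11286144/113569) + (0)
Last nonzero remainder: (2821536/113569)b+11286144/113569. Dividing through by 2821536/113569 gives the monic gcd b+4.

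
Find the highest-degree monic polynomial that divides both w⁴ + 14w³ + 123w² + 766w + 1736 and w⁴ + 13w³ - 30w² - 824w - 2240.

w² + 11w + 28

Repeated division with remainder:
  w⁴ + 14w³ + 123w² + 766w + 1736 = (w⁴ + 13w³ - 30w² - 824w - 2240) + (w³ + 153w² + 1590w + 3976)
  w⁴ + 13w³ - 30w² - 824w - 2240 = (w - 140)(w³ + 153w² + 1590w + 3976) + (19800w² + 217800w + 554400)
  w³ + 153w² + 1590w + 3976 = ((1/19800)w + 71/9900)(19800w² + 217800w + 554400) + (0)
Last nonzero remainder: 19800w² + 217800w + 554400. Dividing through by 19800 gives the monic gcd w² + 11w + 28.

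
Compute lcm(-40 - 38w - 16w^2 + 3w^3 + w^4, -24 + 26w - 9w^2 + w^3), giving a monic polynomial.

By polynomial division,
  w^4 + 3w^3 - 16w^2 - 38w - 40 = (w + 12)(w^3 - 9w^2 + 26w - 24) + (66w^2 - 326w + 248)
  w^3 - 9w^2 + 26w - 24 = ((1/66)w - 67/1089)(66w^2 - 326w + 248) + ((2380/1089)w - 9520/1089)
  66w^2 - 326w + 248 = ((35937/1190)w - 33759/1190)((2380/1089)w - 9520/1089) + (0)
Last nonzero remainder: (2380/1089)w - 9520/1089. Dividing through by 2380/1089 gives the monic gcd w - 4.
Then lcm(f, g) = f·g / gcd(f, g); expanding and making the result monic gives the answer.

-240 - 28w + 54w^2 + 60w^3 - 25w^4 - 2w^5 + w^6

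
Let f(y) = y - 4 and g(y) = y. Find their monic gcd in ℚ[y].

1

Euclidean algorithm in ℚ[y]:
  y - 4 = (y) + (-4)
  y = (-(1/4)y)(-4) + (0)
The last nonzero remainder is the constant -4, so the polynomials are coprime and gcd = 1.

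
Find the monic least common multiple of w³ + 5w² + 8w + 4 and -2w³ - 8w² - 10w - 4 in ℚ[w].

Euclidean algorithm in ℚ[w]:
  w³ + 5w² + 8w + 4 = (-1/2)(-2w³ - 8w² - 10w - 4) + (w² + 3w + 2)
  -2w³ - 8w² - 10w - 4 = (-2w - 2)(w² + 3w + 2) + (0)
The last nonzero remainder w² + 3w + 2 is already monic.
Then lcm(f, g) = f·g / gcd(f, g); expanding and making the result monic gives the answer.

w⁴ + 6w³ + 13w² + 12w + 4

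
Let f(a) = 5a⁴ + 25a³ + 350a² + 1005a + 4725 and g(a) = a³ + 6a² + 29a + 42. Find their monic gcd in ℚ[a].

a² + 4a + 21

Repeated division with remainder:
  5a⁴ + 25a³ + 350a² + 1005a + 4725 = (5a - 5)(a³ + 6a² + 29a + 42) + (235a² + 940a + 4935)
  a³ + 6a² + 29a + 42 = ((1/235)a + 2/235)(235a² + 940a + 4935) + (0)
Last nonzero remainder: 235a² + 940a + 4935. Dividing through by 235 gives the monic gcd a² + 4a + 21.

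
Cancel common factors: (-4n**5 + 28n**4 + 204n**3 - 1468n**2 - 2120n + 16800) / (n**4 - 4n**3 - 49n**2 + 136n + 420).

(-4n**2 + 4n + 80)/(n + 2)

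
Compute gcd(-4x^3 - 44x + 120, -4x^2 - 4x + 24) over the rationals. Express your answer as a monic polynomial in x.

x - 2

Euclidean algorithm in ℚ[x]:
  -4x^3 - 44x + 120 = (x - 1)(-4x^2 - 4x + 24) + (-72x + 144)
  -4x^2 - 4x + 24 = ((1/18)x + 1/6)(-72x + 144) + (0)
Last nonzero remainder: -72x + 144. Dividing through by -72 gives the monic gcd x - 2.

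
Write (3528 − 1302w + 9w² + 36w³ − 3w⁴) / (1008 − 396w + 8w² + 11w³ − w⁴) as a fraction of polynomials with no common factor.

(−21 + 3w)/(−6 + w)

By polynomial division,
  −3w⁴ + 36w³ + 9w² − 1302w + 3528 = (3)(−w⁴ + 11w³ + 8w² − 396w + 1008) + (3w³ − 15w² − 114w + 504)
  −w⁴ + 11w³ + 8w² − 396w + 1008 = (−(1/3)w + 2)(3w³ − 15w² − 114w + 504) + (0)
Last nonzero remainder: 3w³ − 15w² − 114w + 504. Dividing through by 3 gives the monic gcd w³ − 5w² − 38w + 168.
Cancel w³ − 5w² − 38w + 168 from numerator and denominator to get the reduced form.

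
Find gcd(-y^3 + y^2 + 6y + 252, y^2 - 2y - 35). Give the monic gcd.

y - 7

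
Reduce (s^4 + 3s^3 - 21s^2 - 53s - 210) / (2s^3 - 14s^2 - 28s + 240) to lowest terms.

(s^3 + 8s^2 + 19s + 42)/(2s^2 - 4s - 48)

Apply the Euclidean algorithm:
  s^4 + 3s^3 - 21s^2 - 53s - 210 = ((1/2)s + 5)(2s^3 - 14s^2 - 28s + 240) + (63s^2 - 33s - 1410)
  2s^3 - 14s^2 - 28s + 240 = ((2/63)s - 272/1323)(63s^2 - 33s - 1410) + ((4400/441)s - 22000/441)
  63s^2 - 33s - 1410 = ((27783/4400)s + 62181/2200)((4400/441)s - 22000/441) + (0)
Last nonzero remainder: (4400/441)s - 22000/441. Dividing through by 4400/441 gives the monic gcd s - 5.
Cancel s - 5 from numerator and denominator to get the reduced form.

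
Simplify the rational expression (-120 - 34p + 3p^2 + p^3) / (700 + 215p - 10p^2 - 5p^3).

(6 - p)/(-35 + 5p)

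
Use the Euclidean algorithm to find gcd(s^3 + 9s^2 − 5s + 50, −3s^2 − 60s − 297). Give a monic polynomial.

1

Apply the Euclidean algorithm:
  s^3 + 9s^2 − 5s + 50 = (−(1/3)s + 11/3)(−3s^2 − 60s − 297) + (116s + 1139)
  −3s^2 − 60s − 297 = (−(3/116)s − 3543/13456)(116s + 1139) + (39045/13456)
  116s + 1139 = ((1560896/39045)s + 15326384/39045)(39045/13456) + (0)
The last nonzero remainder is the constant 39045/13456, so the polynomials are coprime and gcd = 1.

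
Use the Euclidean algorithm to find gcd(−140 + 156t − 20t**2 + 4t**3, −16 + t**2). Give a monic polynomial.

1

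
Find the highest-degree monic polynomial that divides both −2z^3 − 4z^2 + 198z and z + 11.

By polynomial division,
  −2z^3 − 4z^2 + 198z = (−2z^2 + 18z)(z + 11) + (0)
The last nonzero remainder z + 11 is already monic.

z + 11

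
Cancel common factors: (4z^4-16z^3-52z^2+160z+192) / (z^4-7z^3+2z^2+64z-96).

(4z+4)/(z-2)

Apply the Euclidean algorithm:
  4z^4-16z^3-52z^2+160z+192 = (4)(z^4-7z^3+2z^2+64z-96) + (12z^3-60z^2-96z+576)
  z^4-7z^3+2z^2+64z-96 = ((1/12)z-1/6)(12z^3-60z^2-96z+576) + (0)
Last nonzero remainder: 12z^3-60z^2-96z+576. Dividing through by 12 gives the monic gcd z^3-5z^2-8z+48.
Cancel z^3-5z^2-8z+48 from numerator and denominator to get the reduced form.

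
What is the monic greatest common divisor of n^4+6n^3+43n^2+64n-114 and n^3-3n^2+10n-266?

Apply the Euclidean algorithm:
  n^4+6n^3+43n^2+64n-114 = (n+9)(n^3-3n^2+10n-266) + (60n^2+240n+2280)
  n^3-3n^2+10n-266 = ((1/60)n-7/60)(60n^2+240n+2280) + (0)
Last nonzero remainder: 60n^2+240n+2280. Dividing through by 60 gives the monic gcd n^2+4n+38.

n^2+4n+38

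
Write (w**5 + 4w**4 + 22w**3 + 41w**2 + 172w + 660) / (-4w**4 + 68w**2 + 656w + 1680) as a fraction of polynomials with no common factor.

Apply the Euclidean algorithm:
  w**5 + 4w**4 + 22w**3 + 41w**2 + 172w + 660 = (-(1/4)w - 1)(-4w**4 + 68w**2 + 656w + 1680) + (39w**3 + 273w**2 + 1248w + 2340)
  -4w**4 + 68w**2 + 656w + 1680 = (-(4/39)w + 28/39)(39w**3 + 273w**2 + 1248w + 2340) + (0)
Last nonzero remainder: 39w**3 + 273w**2 + 1248w + 2340. Dividing through by 39 gives the monic gcd w**3 + 7w**2 + 32w + 60.
Cancel w**3 + 7w**2 + 32w + 60 from numerator and denominator to get the reduced form.

(-w**2 + 3w - 11)/(4w - 28)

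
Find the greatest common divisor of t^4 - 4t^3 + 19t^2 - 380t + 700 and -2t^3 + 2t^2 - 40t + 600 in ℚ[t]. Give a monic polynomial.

Repeated division with remainder:
  t^4 - 4t^3 + 19t^2 - 380t + 700 = (-(1/2)t + 3/2)(-2t^3 + 2t^2 - 40t + 600) + (-4t^2 - 20t - 200)
  -2t^3 + 2t^2 - 40t + 600 = ((1/2)t - 3)(-4t^2 - 20t - 200) + (0)
Last nonzero remainder: -4t^2 - 20t - 200. Dividing through by -4 gives the monic gcd t^2 + 5t + 50.

t^2 + 5t + 50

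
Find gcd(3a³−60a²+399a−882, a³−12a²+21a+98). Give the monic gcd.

a²−14a+49

Apply the Euclidean algorithm:
  3a³−60a²+399a−882 = (3)(a³−12a²+21a+98) + (−24a²+336a−1176)
  a³−12a²+21a+98 = (−(1/24)a−1/12)(−24a²+336a−1176) + (0)
Last nonzero remainder: −24a²+336a−1176. Dividing through by −24 gives the monic gcd a²−14a+49.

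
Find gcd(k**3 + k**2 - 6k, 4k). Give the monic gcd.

Repeated division with remainder:
  k**3 + k**2 - 6k = ((1/4)k**2 + (1/4)k - 3/2)(4k) + (0)
Last nonzero remainder: 4k. Dividing through by 4 gives the monic gcd k.

k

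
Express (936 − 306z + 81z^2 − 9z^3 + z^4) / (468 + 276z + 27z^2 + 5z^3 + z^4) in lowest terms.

Euclidean algorithm in ℚ[z]:
  z^4 − 9z^3 + 81z^2 − 306z + 936 = (z^4 + 5z^3 + 27z^2 + 276z + 468) + (−14z^3 + 54z^2 − 582z + 468)
  z^4 + 5z^3 + 27z^2 + 276z + 468 = (−(1/14)z − 31/49)(−14z^3 + 54z^2 − 582z + 468) + ((960/49)z^2 − (2880/49)z + 37440/49)
  −14z^3 + 54z^2 − 582z + 468 = (−(343/480)z + 49/80)((960/49)z^2 − (2880/49)z + 37440/49) + (0)
Last nonzero remainder: (960/49)z^2 − (2880/49)z + 37440/49. Dividing through by 960/49 gives the monic gcd z^2 − 3z + 39.
Cancel z^2 − 3z + 39 from numerator and denominator to get the reduced form.

(24 − 6z + z^2)/(12 + 8z + z^2)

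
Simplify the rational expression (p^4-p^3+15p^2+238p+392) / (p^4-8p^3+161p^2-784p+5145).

Apply the Euclidean algorithm:
  p^4-p^3+15p^2+238p+392 = (p^4-8p^3+161p^2-784p+5145) + (7p^3-146p^2+1022p-4753)
  p^4-8p^3+161p^2-784p+5145 = ((1/7)p+90/49)(7p^3-146p^2+1022p-4753) + ((13875/49)p^2-(13875/7)p+13875)
  7p^3-146p^2+1022p-4753 = ((343/13875)p-4753/13875)((13875/49)p^2-(13875/7)p+13875) + (0)
Last nonzero remainder: (13875/49)p^2-(13875/7)p+13875. Dividing through by 13875/49 gives the monic gcd p^2-7p+49.
Cancel p^2-7p+49 from numerator and denominator to get the reduced form.

(p^2+6p+8)/(p^2-p+105)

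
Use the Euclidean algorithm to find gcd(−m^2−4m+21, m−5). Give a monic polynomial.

By polynomial division,
  −m^2−4m+21 = (−m−9)(m−5) + (−24)
  m−5 = (−(1/24)m+5/24)(−24) + (0)
The last nonzero remainder is the constant −24, so the polynomials are coprime and gcd = 1.

1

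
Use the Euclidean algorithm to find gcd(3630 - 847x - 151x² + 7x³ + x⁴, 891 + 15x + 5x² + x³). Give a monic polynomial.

11 + x

Euclidean algorithm in ℚ[x]:
  x⁴ + 7x³ - 151x² - 847x + 3630 = (x + 2)(x³ + 5x² + 15x + 891) + (-176x² - 1768x + 1848)
  x³ + 5x² + 15x + 891 = (-(1/176)x + 111/3872)(-176x² - 1768x + 1848) + ((36873/484)x + 36873/44)
  -176x² - 1768x + 1848 = (-(85184/36873)x + 27104/12291)((36873/484)x + 36873/44) + (0)
Last nonzero remainder: (36873/484)x + 36873/44. Dividing through by 36873/484 gives the monic gcd x + 11.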